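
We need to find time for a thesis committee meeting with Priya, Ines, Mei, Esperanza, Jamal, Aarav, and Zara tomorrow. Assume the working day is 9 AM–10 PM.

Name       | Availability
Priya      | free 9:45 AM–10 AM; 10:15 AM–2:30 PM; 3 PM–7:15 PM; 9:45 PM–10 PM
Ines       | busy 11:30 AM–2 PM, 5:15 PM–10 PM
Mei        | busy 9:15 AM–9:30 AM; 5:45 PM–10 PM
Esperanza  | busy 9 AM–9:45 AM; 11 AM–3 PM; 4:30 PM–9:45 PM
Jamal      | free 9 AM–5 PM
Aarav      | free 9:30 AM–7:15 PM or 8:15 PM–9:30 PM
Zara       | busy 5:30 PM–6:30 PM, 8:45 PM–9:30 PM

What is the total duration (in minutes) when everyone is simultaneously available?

Priya free: 09:45-10:00, 10:15-14:30, 15:00-19:15, 21:45-22:00.
Ines free: 09:00-11:30, 14:00-17:15 (invert busy blocks within the working day).
Mei free: 09:00-09:15, 09:30-17:45 (invert busy blocks within the working day).
Esperanza free: 09:45-11:00, 15:00-16:30, 21:45-22:00 (invert busy blocks within the working day).
Jamal free: 09:00-17:00.
Aarav free: 09:30-19:15, 20:15-21:30.
Zara free: 09:00-17:30, 18:30-20:45, 21:30-22:00 (invert busy blocks within the working day).
Priya ∩ Ines: 09:45-10:00, 10:15-11:30, 14:00-14:30, 15:00-17:15.
Priya ∩ Ines ∩ Mei: 09:45-10:00, 10:15-11:30, 14:00-14:30, 15:00-17:15.
Priya ∩ Ines ∩ Mei ∩ Esperanza: 09:45-10:00, 10:15-11:00, 15:00-16:30.
Priya ∩ Ines ∩ Mei ∩ Esperanza ∩ Jamal: 09:45-10:00, 10:15-11:00, 15:00-16:30.
Priya ∩ Ines ∩ Mei ∩ Esperanza ∩ Jamal ∩ Aarav: 09:45-10:00, 10:15-11:00, 15:00-16:30.
Priya ∩ Ines ∩ Mei ∩ Esperanza ∩ Jamal ∩ Aarav ∩ Zara: 09:45-10:00, 10:15-11:00, 15:00-16:30.
Those are the intersection windows.
Summing the common windows: 15 + 45 + 90 = 150 minutes.

150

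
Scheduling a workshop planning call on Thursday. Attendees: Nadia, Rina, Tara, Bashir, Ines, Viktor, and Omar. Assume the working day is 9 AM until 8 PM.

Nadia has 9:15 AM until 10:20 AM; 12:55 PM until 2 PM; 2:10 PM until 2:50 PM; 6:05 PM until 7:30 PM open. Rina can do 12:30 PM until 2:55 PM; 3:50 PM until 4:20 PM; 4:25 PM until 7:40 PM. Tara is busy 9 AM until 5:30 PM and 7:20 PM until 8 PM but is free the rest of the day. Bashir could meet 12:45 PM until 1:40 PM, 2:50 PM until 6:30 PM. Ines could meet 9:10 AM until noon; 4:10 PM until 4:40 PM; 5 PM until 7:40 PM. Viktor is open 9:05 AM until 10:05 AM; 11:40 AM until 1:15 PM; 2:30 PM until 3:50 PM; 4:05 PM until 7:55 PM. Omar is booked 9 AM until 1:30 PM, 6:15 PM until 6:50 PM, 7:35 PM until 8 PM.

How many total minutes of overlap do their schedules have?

Nadia free: 09:15-10:20, 12:55-14:00, 14:10-14:50, 18:05-19:30.
Rina free: 12:30-14:55, 15:50-16:20, 16:25-19:40.
Tara free: 17:30-19:20 (invert busy blocks within the working day).
Bashir free: 12:45-13:40, 14:50-18:30.
Ines free: 09:10-12:00, 16:10-16:40, 17:00-19:40.
Viktor free: 09:05-10:05, 11:40-13:15, 14:30-15:50, 16:05-19:55.
Omar free: 13:30-18:15, 18:50-19:35 (invert busy blocks within the working day).
Nadia ∩ Rina: 12:55-14:00, 14:10-14:50, 18:05-19:30.
Nadia ∩ Rina ∩ Tara: 18:05-19:20.
Nadia ∩ Rina ∩ Tara ∩ Bashir: 18:05-18:30.
Nadia ∩ Rina ∩ Tara ∩ Bashir ∩ Ines: 18:05-18:30.
Nadia ∩ Rina ∩ Tara ∩ Bashir ∩ Ines ∩ Viktor: 18:05-18:30.
Nadia ∩ Rina ∩ Tara ∩ Bashir ∩ Ines ∩ Viktor ∩ Omar: 18:05-18:15.
That's a single block of 10 minutes.

10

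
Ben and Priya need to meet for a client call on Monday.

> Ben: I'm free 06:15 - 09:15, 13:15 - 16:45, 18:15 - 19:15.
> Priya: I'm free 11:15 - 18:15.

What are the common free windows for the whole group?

Ben ∩ Priya: 13:15-16:45.
Those are the intersection windows.

13:15-16:45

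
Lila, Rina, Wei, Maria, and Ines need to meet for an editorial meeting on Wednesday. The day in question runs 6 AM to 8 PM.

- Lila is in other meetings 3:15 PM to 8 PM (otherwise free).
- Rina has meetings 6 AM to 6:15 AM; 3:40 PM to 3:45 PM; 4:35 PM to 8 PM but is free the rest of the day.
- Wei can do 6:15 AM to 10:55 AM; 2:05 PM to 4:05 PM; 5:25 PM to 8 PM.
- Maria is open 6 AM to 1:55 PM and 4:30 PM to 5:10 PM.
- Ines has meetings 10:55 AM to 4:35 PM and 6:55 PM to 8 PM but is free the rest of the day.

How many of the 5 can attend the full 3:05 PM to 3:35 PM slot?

Lila free: 06:00-15:15 (invert busy blocks within the working day).
Rina free: 06:15-15:40, 15:45-16:35 (invert busy blocks within the working day).
Wei free: 06:15-10:55, 14:05-16:05, 17:25-20:00.
Maria free: 06:00-13:55, 16:30-17:10.
Ines free: 06:00-10:55, 16:35-18:55 (invert busy blocks within the working day).
Rina and Wei can make the full 15:05-15:35 slot — that's 2.

2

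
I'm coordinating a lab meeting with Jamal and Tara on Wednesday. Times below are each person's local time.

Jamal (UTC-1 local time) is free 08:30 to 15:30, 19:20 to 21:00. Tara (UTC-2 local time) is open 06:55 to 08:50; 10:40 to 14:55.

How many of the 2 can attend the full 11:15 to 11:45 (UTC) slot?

1

Jamal in UTC: 09:30-16:30, 20:20-22:00 (add 1h to convert from UTC-1).
Tara in UTC: 08:55-10:50, 12:40-16:55 (add 2h to convert from UTC-2).
Jamal can make the full 11:15-11:45 slot — that's 1.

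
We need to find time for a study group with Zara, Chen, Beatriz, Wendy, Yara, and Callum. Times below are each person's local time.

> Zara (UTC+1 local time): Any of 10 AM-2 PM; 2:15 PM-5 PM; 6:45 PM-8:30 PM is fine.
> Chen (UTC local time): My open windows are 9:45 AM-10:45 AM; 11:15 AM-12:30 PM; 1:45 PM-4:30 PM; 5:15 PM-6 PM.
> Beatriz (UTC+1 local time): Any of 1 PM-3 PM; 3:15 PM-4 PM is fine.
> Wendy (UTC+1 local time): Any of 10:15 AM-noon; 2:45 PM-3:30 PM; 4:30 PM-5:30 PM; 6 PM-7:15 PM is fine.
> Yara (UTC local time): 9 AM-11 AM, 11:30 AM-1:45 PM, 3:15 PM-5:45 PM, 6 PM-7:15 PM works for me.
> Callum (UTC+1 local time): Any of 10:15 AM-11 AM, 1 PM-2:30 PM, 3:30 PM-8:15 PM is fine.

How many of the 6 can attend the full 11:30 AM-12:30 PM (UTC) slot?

3

Zara in UTC: 09:00-13:00, 13:15-16:00, 17:45-19:30 (subtract 1h to convert from UTC+1).
Chen in UTC: 09:45-10:45, 11:15-12:30, 13:45-16:30, 17:15-18:00.
Beatriz in UTC: 12:00-14:00, 14:15-15:00 (subtract 1h to convert from UTC+1).
Wendy in UTC: 09:15-11:00, 13:45-14:30, 15:30-16:30, 17:00-18:15 (subtract 1h to convert from UTC+1).
Yara in UTC: 09:00-11:00, 11:30-13:45, 15:15-17:45, 18:00-19:15.
Callum in UTC: 09:15-10:00, 12:00-13:30, 14:30-19:15 (subtract 1h to convert from UTC+1).
Zara, Chen, and Yara can make the full 11:30-12:30 slot — that's 3.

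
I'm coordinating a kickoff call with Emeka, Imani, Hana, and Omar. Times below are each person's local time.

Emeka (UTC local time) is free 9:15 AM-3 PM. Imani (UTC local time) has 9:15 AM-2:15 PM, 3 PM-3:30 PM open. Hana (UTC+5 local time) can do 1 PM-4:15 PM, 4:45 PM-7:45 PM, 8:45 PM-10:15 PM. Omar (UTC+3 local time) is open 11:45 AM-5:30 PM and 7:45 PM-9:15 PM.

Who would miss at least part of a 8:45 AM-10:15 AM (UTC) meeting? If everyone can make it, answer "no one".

Emeka in UTC: 09:15-15:00.
Imani in UTC: 09:15-14:15, 15:00-15:30.
Hana in UTC: 08:00-11:15, 11:45-14:45, 15:45-17:15 (subtract 5h to convert from UTC+5).
Omar in UTC: 08:45-14:30, 16:45-18:15 (subtract 3h to convert from UTC+3).
Emeka: not fully free for 08:45-10:15. Imani: not fully free for 08:45-10:15. Hana: free for 08:45-10:15. Omar: free for 08:45-10:15.

Emeka, Imani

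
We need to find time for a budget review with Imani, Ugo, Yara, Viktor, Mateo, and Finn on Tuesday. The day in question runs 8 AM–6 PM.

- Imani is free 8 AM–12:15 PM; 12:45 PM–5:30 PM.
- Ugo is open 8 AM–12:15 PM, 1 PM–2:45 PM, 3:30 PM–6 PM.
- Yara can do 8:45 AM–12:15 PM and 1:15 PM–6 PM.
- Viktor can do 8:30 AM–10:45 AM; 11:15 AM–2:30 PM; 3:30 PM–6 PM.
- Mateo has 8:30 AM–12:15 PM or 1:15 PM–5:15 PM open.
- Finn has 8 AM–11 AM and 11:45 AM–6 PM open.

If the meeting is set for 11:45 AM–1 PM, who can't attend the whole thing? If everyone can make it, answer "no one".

Imani, Mateo, Ugo, Yara

Imani: not fully free for 11:45-13:00. Ugo: not fully free for 11:45-13:00. Yara: not fully free for 11:45-13:00. Viktor: free for 11:45-13:00. Mateo: not fully free for 11:45-13:00. Finn: free for 11:45-13:00.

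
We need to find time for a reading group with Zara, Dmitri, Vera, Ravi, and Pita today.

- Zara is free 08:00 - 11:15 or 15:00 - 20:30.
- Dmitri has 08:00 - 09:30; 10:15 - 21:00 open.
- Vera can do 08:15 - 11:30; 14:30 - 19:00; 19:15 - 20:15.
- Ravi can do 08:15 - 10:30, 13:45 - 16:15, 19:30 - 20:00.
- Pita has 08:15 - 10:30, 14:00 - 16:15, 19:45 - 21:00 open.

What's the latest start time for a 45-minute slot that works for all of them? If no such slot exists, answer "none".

15:30

Zara ∩ Dmitri: 08:00-09:30, 10:15-11:15, 15:00-20:30.
Zara ∩ Dmitri ∩ Vera: 08:15-09:30, 10:15-11:15, 15:00-19:00, 19:15-20:15.
Zara ∩ Dmitri ∩ Vera ∩ Ravi: 08:15-09:30, 10:15-10:30, 15:00-16:15, 19:30-20:00.
Zara ∩ Dmitri ∩ Vera ∩ Ravi ∩ Pita: 08:15-09:30, 10:15-10:30, 15:00-16:15, 19:45-20:00.
The last common window of at least 45 minutes is 15:00-16:15; a 45-minute meeting can start as late as 15:30 and still end by 16:15.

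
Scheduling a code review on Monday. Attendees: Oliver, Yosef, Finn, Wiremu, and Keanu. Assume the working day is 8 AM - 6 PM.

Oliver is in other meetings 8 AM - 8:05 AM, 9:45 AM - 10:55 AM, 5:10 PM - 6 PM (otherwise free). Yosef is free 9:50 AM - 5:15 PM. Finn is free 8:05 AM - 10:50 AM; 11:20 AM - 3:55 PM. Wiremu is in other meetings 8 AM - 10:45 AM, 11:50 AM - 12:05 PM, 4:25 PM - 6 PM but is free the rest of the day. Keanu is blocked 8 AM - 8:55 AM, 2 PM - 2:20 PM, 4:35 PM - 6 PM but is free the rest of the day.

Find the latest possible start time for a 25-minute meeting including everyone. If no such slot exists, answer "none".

Oliver free: 08:05-09:45, 10:55-17:10 (invert busy blocks within the working day).
Yosef free: 09:50-17:15.
Finn free: 08:05-10:50, 11:20-15:55.
Wiremu free: 10:45-11:50, 12:05-16:25 (invert busy blocks within the working day).
Keanu free: 08:55-14:00, 14:20-16:35 (invert busy blocks within the working day).
Oliver ∩ Yosef: 10:55-17:10.
Oliver ∩ Yosef ∩ Finn: 11:20-15:55.
Oliver ∩ Yosef ∩ Finn ∩ Wiremu: 11:20-11:50, 12:05-15:55.
Oliver ∩ Yosef ∩ Finn ∩ Wiremu ∩ Keanu: 11:20-11:50, 12:05-14:00, 14:20-15:55.
The last common window of at least 25 minutes is 14:20-15:55; a 25-minute meeting can start as late as 15:30 and still end by 15:55.

15:30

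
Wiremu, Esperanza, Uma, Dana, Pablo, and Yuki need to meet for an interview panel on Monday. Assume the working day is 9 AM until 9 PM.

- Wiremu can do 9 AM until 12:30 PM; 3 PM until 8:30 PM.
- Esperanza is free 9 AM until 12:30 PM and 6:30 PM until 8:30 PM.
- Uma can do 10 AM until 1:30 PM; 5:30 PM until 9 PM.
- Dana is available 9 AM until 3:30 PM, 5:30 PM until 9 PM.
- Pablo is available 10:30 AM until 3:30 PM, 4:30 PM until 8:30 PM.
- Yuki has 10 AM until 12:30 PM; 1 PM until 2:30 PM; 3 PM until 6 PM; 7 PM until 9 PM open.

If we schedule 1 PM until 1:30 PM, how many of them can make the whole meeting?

4

Uma, Dana, Pablo, and Yuki can make the full 13:00-13:30 slot — that's 4.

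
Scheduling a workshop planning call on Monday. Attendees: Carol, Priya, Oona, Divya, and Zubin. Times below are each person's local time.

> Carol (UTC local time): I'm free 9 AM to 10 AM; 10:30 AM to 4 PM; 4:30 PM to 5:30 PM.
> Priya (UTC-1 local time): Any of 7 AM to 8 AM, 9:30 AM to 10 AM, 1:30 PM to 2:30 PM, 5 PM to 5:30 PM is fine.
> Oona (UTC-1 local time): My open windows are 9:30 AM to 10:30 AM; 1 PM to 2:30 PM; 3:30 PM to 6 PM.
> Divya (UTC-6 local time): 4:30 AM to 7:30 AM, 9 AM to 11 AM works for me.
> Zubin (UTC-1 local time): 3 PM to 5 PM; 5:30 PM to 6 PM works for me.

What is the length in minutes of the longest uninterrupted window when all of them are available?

0

Carol in UTC: 09:00-10:00, 10:30-16:00, 16:30-17:30.
Priya in UTC: 08:00-09:00, 10:30-11:00, 14:30-15:30, 18:00-18:30 (add 1h to convert from UTC-1).
Oona in UTC: 10:30-11:30, 14:00-15:30, 16:30-19:00 (add 1h to convert from UTC-1).
Divya in UTC: 10:30-13:30, 15:00-17:00 (add 6h to convert from UTC-6).
Zubin in UTC: 16:00-18:00, 18:30-19:00 (add 1h to convert from UTC-1).
Carol ∩ Priya: 10:30-11:00, 14:30-15:30.
Carol ∩ Priya ∩ Oona: 10:30-11:00, 14:30-15:30.
Carol ∩ Priya ∩ Oona ∩ Divya: 10:30-11:00, 15:00-15:30.
Carol ∩ Priya ∩ Oona ∩ Divya ∩ Zubin: ∅.
There is no time when everyone is free.
No common window exists, so the longest block is 0 minutes.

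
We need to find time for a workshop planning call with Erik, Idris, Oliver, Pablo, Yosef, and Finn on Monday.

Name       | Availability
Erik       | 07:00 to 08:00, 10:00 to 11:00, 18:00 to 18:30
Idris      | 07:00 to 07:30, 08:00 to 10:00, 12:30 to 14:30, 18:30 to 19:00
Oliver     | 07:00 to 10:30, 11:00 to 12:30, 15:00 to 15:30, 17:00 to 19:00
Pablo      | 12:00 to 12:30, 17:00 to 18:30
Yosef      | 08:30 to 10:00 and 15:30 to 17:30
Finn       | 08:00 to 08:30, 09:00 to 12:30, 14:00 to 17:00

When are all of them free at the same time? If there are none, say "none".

Erik ∩ Idris: 07:00-07:30.
Erik ∩ Idris ∩ Oliver: 07:00-07:30.
Erik ∩ Idris ∩ Oliver ∩ Pablo: ∅.
Erik ∩ Idris ∩ Oliver ∩ Pablo ∩ Yosef: ∅.
Erik ∩ Idris ∩ Oliver ∩ Pablo ∩ Yosef ∩ Finn: ∅.
There is no time when everyone is free.

none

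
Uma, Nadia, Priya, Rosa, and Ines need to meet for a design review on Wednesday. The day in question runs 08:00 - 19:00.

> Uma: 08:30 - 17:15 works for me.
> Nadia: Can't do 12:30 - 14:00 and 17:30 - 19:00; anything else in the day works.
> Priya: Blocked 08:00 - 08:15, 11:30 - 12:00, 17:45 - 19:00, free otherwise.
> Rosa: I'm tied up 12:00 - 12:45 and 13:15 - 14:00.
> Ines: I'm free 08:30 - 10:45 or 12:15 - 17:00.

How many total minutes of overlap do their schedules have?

Uma free: 08:30-17:15.
Nadia free: 08:00-12:30, 14:00-17:30 (invert busy blocks within the working day).
Priya free: 08:15-11:30, 12:00-17:45 (invert busy blocks within the working day).
Rosa free: 08:00-12:00, 12:45-13:15, 14:00-19:00 (invert busy blocks within the working day).
Ines free: 08:30-10:45, 12:15-17:00.
Uma ∩ Nadia: 08:30-12:30, 14:00-17:15.
Uma ∩ Nadia ∩ Priya: 08:30-11:30, 12:00-12:30, 14:00-17:15.
Uma ∩ Nadia ∩ Priya ∩ Rosa: 08:30-11:30, 14:00-17:15.
Uma ∩ Nadia ∩ Priya ∩ Rosa ∩ Ines: 08:30-10:45, 14:00-17:00.
Summing the common windows: 135 + 180 = 315 minutes.

315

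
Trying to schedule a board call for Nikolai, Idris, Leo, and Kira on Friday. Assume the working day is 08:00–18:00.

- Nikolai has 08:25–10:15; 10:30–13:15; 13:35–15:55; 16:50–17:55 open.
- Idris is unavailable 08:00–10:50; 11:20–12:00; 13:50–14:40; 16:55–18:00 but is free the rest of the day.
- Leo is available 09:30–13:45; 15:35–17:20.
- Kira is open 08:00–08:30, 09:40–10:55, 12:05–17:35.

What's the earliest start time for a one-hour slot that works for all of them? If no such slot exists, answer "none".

12:05

Nikolai free: 08:25-10:15, 10:30-13:15, 13:35-15:55, 16:50-17:55.
Idris free: 10:50-11:20, 12:00-13:50, 14:40-16:55 (invert busy blocks within the working day).
Leo free: 09:30-13:45, 15:35-17:20.
Kira free: 08:00-08:30, 09:40-10:55, 12:05-17:35.
Nikolai ∩ Idris: 10:50-11:20, 12:00-13:15, 13:35-13:50, 14:40-15:55, 16:50-16:55.
Nikolai ∩ Idris ∩ Leo: 10:50-11:20, 12:00-13:15, 13:35-13:45, 15:35-15:55, 16:50-16:55.
Nikolai ∩ Idris ∩ Leo ∩ Kira: 10:50-10:55, 12:05-13:15, 13:35-13:45, 15:35-15:55, 16:50-16:55.
The first common window of at least 60 minutes is 12:05-13:15, so the earliest start is 12:05.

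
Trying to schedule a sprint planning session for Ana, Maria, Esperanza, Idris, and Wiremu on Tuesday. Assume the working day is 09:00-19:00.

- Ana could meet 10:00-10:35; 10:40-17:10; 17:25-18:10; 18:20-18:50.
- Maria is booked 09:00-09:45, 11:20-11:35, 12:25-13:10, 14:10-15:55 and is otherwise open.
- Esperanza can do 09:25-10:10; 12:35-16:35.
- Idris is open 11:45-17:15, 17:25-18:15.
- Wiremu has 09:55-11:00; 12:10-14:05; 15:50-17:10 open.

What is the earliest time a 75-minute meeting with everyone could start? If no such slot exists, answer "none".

Ana free: 10:00-10:35, 10:40-17:10, 17:25-18:10, 18:20-18:50.
Maria free: 09:45-11:20, 11:35-12:25, 13:10-14:10, 15:55-19:00 (invert busy blocks within the working day).
Esperanza free: 09:25-10:10, 12:35-16:35.
Idris free: 11:45-17:15, 17:25-18:15.
Wiremu free: 09:55-11:00, 12:10-14:05, 15:50-17:10.
Ana ∩ Maria: 10:00-10:35, 10:40-11:20, 11:35-12:25, 13:10-14:10, 15:55-17:10, 17:25-18:10, 18:20-18:50.
Ana ∩ Maria ∩ Esperanza: 10:00-10:10, 13:10-14:10, 15:55-16:35.
Ana ∩ Maria ∩ Esperanza ∩ Idris: 13:10-14:10, 15:55-16:35.
Ana ∩ Maria ∩ Esperanza ∩ Idris ∩ Wiremu: 13:10-14:05, 15:55-16:35.
No common window is at least 75 minutes long.

none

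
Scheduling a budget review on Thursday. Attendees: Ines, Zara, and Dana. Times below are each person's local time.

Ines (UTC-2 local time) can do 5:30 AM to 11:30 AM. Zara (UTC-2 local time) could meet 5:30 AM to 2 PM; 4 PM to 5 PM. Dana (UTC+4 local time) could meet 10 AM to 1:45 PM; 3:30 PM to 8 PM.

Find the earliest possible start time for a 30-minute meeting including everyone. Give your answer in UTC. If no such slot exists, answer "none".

07:30

Ines in UTC: 07:30-13:30 (add 2h to convert from UTC-2).
Zara in UTC: 07:30-16:00, 18:00-19:00 (add 2h to convert from UTC-2).
Dana in UTC: 06:00-09:45, 11:30-16:00 (subtract 4h to convert from UTC+4).
Ines ∩ Zara: 07:30-13:30.
Ines ∩ Zara ∩ Dana: 07:30-09:45, 11:30-13:30.
The first common window of at least 30 minutes is 07:30-09:45, so the earliest start is 07:30.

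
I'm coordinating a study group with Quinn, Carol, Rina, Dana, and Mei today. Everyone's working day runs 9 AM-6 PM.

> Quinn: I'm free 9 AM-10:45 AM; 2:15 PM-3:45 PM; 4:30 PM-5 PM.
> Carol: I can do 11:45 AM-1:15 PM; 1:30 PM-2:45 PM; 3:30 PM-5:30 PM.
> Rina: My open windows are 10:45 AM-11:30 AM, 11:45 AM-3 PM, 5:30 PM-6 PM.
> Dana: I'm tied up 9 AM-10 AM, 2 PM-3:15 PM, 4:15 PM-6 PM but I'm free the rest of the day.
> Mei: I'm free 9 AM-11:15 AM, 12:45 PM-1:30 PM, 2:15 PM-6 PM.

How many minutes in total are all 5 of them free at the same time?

0

Quinn free: 09:00-10:45, 14:15-15:45, 16:30-17:00.
Carol free: 11:45-13:15, 13:30-14:45, 15:30-17:30.
Rina free: 10:45-11:30, 11:45-15:00, 17:30-18:00.
Dana free: 10:00-14:00, 15:15-16:15 (invert busy blocks within the working day).
Mei free: 09:00-11:15, 12:45-13:30, 14:15-18:00.
Quinn ∩ Carol: 14:15-14:45, 15:30-15:45, 16:30-17:00.
Quinn ∩ Carol ∩ Rina: 14:15-14:45.
Quinn ∩ Carol ∩ Rina ∩ Dana: ∅.
Quinn ∩ Carol ∩ Rina ∩ Dana ∩ Mei: ∅.
There is no time when everyone is free.
There is no common window, so the total is 0 minutes.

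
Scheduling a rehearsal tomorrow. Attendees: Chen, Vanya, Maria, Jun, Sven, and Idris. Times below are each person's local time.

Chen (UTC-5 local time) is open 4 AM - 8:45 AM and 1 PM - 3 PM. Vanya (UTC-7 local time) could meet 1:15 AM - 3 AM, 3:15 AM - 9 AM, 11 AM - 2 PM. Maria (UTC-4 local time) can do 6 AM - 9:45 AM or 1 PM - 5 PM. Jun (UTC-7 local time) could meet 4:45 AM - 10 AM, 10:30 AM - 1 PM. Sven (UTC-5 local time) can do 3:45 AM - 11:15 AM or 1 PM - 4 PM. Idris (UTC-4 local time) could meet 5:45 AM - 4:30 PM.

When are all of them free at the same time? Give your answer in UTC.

11:45-13:45, 18:00-20:00

Chen in UTC: 09:00-13:45, 18:00-20:00 (add 5h to convert from UTC-5).
Vanya in UTC: 08:15-10:00, 10:15-16:00, 18:00-21:00 (add 7h to convert from UTC-7).
Maria in UTC: 10:00-13:45, 17:00-21:00 (add 4h to convert from UTC-4).
Jun in UTC: 11:45-17:00, 17:30-20:00 (add 7h to convert from UTC-7).
Sven in UTC: 08:45-16:15, 18:00-21:00 (add 5h to convert from UTC-5).
Idris in UTC: 09:45-20:30 (add 4h to convert from UTC-4).
Chen ∩ Vanya: 09:00-10:00, 10:15-13:45, 18:00-20:00.
Chen ∩ Vanya ∩ Maria: 10:15-13:45, 18:00-20:00.
Chen ∩ Vanya ∩ Maria ∩ Jun: 11:45-13:45, 18:00-20:00.
Chen ∩ Vanya ∩ Maria ∩ Jun ∩ Sven: 11:45-13:45, 18:00-20:00.
Chen ∩ Vanya ∩ Maria ∩ Jun ∩ Sven ∩ Idris: 11:45-13:45, 18:00-20:00.
So the common availability across everyone is 11:45-13:45, 18:00-20:00.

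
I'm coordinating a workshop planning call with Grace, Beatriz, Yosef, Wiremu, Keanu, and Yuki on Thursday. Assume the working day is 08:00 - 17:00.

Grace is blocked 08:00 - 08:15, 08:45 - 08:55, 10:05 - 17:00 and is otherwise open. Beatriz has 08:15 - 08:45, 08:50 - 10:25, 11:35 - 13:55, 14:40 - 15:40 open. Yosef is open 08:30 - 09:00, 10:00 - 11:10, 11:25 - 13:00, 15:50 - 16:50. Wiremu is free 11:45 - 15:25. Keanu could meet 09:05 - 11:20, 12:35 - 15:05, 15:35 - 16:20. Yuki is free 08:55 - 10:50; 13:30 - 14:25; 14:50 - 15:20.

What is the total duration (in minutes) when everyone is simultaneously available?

0

Grace free: 08:15-08:45, 08:55-10:05 (invert busy blocks within the working day).
Beatriz free: 08:15-08:45, 08:50-10:25, 11:35-13:55, 14:40-15:40.
Yosef free: 08:30-09:00, 10:00-11:10, 11:25-13:00, 15:50-16:50.
Wiremu free: 11:45-15:25.
Keanu free: 09:05-11:20, 12:35-15:05, 15:35-16:20.
Yuki free: 08:55-10:50, 13:30-14:25, 14:50-15:20.
Grace ∩ Beatriz: 08:15-08:45, 08:55-10:05.
Grace ∩ Beatriz ∩ Yosef: 08:30-08:45, 08:55-09:00, 10:00-10:05.
Grace ∩ Beatriz ∩ Yosef ∩ Wiremu: ∅.
Grace ∩ Beatriz ∩ Yosef ∩ Wiremu ∩ Keanu: ∅.
Grace ∩ Beatriz ∩ Yosef ∩ Wiremu ∩ Keanu ∩ Yuki: ∅.
There is no time when everyone is free.
There is no common window, so the total is 0 minutes.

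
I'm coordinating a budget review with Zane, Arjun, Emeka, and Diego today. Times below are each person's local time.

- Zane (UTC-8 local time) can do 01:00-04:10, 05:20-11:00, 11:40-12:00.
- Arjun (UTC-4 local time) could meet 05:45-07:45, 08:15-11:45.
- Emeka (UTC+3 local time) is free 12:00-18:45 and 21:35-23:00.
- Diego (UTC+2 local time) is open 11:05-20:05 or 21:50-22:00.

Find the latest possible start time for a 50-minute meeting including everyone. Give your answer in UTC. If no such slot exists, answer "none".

14:55

Zane in UTC: 09:00-12:10, 13:20-19:00, 19:40-20:00 (add 8h to convert from UTC-8).
Arjun in UTC: 09:45-11:45, 12:15-15:45 (add 4h to convert from UTC-4).
Emeka in UTC: 09:00-15:45, 18:35-20:00 (subtract 3h to convert from UTC+3).
Diego in UTC: 09:05-18:05, 19:50-20:00 (subtract 2h to convert from UTC+2).
Zane ∩ Arjun: 09:45-11:45, 13:20-15:45.
Zane ∩ Arjun ∩ Emeka: 09:45-11:45, 13:20-15:45.
Zane ∩ Arjun ∩ Emeka ∩ Diego: 09:45-11:45, 13:20-15:45.
Those are the intersection windows.
The last common window of at least 50 minutes is 13:20-15:45; a 50-minute meeting can start as late as 14:55 and still end by 15:45.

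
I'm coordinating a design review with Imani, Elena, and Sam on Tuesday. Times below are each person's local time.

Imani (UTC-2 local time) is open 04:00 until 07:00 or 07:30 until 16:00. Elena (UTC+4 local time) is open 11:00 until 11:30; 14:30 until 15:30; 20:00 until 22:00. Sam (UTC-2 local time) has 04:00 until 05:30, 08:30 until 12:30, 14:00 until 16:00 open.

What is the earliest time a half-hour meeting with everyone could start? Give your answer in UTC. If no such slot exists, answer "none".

Imani in UTC: 06:00-09:00, 09:30-18:00 (add 2h to convert from UTC-2).
Elena in UTC: 07:00-07:30, 10:30-11:30, 16:00-18:00 (subtract 4h to convert from UTC+4).
Sam in UTC: 06:00-07:30, 10:30-14:30, 16:00-18:00 (add 2h to convert from UTC-2).
Imani ∩ Elena: 07:00-07:30, 10:30-11:30, 16:00-18:00.
Imani ∩ Elena ∩ Sam: 07:00-07:30, 10:30-11:30, 16:00-18:00.
Those are the intersection windows.
The first common window of at least 30 minutes is 07:00-07:30, so the earliest start is 07:00.

07:00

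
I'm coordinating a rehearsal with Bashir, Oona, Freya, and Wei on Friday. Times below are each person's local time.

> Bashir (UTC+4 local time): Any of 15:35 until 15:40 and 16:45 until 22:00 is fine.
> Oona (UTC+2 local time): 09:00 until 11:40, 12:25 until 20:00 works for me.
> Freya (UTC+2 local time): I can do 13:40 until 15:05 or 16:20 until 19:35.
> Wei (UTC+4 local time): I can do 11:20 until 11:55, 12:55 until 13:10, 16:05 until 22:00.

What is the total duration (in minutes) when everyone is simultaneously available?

215

Bashir in UTC: 11:35-11:40, 12:45-18:00 (subtract 4h to convert from UTC+4).
Oona in UTC: 07:00-09:40, 10:25-18:00 (subtract 2h to convert from UTC+2).
Freya in UTC: 11:40-13:05, 14:20-17:35 (subtract 2h to convert from UTC+2).
Wei in UTC: 07:20-07:55, 08:55-09:10, 12:05-18:00 (subtract 4h to convert from UTC+4).
Bashir ∩ Oona: 11:35-11:40, 12:45-18:00.
Bashir ∩ Oona ∩ Freya: 12:45-13:05, 14:20-17:35.
Bashir ∩ Oona ∩ Freya ∩ Wei: 12:45-13:05, 14:20-17:35.
Those are the intersection windows.
Summing the common windows: 20 + 195 = 215 minutes.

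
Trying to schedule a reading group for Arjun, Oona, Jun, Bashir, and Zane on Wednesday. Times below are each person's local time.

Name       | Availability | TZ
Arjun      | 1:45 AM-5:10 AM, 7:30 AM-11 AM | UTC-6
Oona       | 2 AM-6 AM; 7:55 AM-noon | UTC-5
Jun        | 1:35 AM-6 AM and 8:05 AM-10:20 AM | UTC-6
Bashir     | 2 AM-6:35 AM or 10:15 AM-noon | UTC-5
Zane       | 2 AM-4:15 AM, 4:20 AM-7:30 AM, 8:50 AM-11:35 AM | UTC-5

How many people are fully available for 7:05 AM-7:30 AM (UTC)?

3

Arjun in UTC: 07:45-11:10, 13:30-17:00 (add 6h to convert from UTC-6).
Oona in UTC: 07:00-11:00, 12:55-17:00 (add 5h to convert from UTC-5).
Jun in UTC: 07:35-12:00, 14:05-16:20 (add 6h to convert from UTC-6).
Bashir in UTC: 07:00-11:35, 15:15-17:00 (add 5h to convert from UTC-5).
Zane in UTC: 07:00-09:15, 09:20-12:30, 13:50-16:35 (add 5h to convert from UTC-5).
Oona, Bashir, and Zane can make the full 07:05-07:30 slot — that's 3.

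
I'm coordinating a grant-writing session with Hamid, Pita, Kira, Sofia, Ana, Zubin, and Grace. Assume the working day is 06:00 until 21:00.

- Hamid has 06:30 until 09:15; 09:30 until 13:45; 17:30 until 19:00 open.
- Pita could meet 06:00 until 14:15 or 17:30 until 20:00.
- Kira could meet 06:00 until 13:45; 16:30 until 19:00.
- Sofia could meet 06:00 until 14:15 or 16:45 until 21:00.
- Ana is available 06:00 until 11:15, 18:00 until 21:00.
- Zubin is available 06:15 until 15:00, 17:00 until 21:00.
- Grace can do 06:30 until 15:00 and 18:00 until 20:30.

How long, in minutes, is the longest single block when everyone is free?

165

Hamid ∩ Pita: 06:30-09:15, 09:30-13:45, 17:30-19:00.
Hamid ∩ Pita ∩ Kira: 06:30-09:15, 09:30-13:45, 17:30-19:00.
Hamid ∩ Pita ∩ Kira ∩ Sofia: 06:30-09:15, 09:30-13:45, 17:30-19:00.
Hamid ∩ Pita ∩ Kira ∩ Sofia ∩ Ana: 06:30-09:15, 09:30-11:15, 18:00-19:00.
Hamid ∩ Pita ∩ Kira ∩ Sofia ∩ Ana ∩ Zubin: 06:30-09:15, 09:30-11:15, 18:00-19:00.
Hamid ∩ Pita ∩ Kira ∩ Sofia ∩ Ana ∩ Zubin ∩ Grace: 06:30-09:15, 09:30-11:15, 18:00-19:00.
So the common availability across everyone is 06:30-09:15, 09:30-11:15, 18:00-19:00.
The longest is 06:30-09:15 at 165 minutes.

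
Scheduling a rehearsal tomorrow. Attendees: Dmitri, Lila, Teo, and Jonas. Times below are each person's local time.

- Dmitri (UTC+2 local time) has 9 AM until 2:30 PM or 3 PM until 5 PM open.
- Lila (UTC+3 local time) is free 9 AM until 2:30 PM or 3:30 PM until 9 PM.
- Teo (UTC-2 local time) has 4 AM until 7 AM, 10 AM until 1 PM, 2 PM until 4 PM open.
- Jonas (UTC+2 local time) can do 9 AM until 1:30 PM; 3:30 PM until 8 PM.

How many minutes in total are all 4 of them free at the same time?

210

Dmitri in UTC: 07:00-12:30, 13:00-15:00 (subtract 2h to convert from UTC+2).
Lila in UTC: 06:00-11:30, 12:30-18:00 (subtract 3h to convert from UTC+3).
Teo in UTC: 06:00-09:00, 12:00-15:00, 16:00-18:00 (add 2h to convert from UTC-2).
Jonas in UTC: 07:00-11:30, 13:30-18:00 (subtract 2h to convert from UTC+2).
Dmitri ∩ Lila: 07:00-11:30, 13:00-15:00.
Dmitri ∩ Lila ∩ Teo: 07:00-09:00, 13:00-15:00.
Dmitri ∩ Lila ∩ Teo ∩ Jonas: 07:00-09:00, 13:30-15:00.
Summing the common windows: 120 + 90 = 210 minutes.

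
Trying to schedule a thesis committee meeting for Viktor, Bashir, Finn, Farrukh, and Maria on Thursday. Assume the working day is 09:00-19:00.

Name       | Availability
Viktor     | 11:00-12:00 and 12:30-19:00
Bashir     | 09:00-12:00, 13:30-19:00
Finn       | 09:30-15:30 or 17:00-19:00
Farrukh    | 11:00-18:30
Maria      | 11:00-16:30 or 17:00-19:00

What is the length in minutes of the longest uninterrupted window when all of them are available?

Viktor ∩ Bashir: 11:00-12:00, 13:30-19:00.
Viktor ∩ Bashir ∩ Finn: 11:00-12:00, 13:30-15:30, 17:00-19:00.
Viktor ∩ Bashir ∩ Finn ∩ Farrukh: 11:00-12:00, 13:30-15:30, 17:00-18:30.
Viktor ∩ Bashir ∩ Finn ∩ Farrukh ∩ Maria: 11:00-12:00, 13:30-15:30, 17:00-18:30.
The longest is 13:30-15:30 at 120 minutes.

120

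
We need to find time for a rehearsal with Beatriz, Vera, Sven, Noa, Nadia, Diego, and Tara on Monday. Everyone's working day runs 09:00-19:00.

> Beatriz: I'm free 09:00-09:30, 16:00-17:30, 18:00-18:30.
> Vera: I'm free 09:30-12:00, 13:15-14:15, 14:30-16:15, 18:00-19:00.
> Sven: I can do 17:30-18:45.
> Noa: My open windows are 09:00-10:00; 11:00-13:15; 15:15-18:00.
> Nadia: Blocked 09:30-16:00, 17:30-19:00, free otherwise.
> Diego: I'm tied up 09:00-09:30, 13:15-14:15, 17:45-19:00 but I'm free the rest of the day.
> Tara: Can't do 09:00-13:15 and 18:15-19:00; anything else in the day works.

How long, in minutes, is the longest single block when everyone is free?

0

Beatriz free: 09:00-09:30, 16:00-17:30, 18:00-18:30.
Vera free: 09:30-12:00, 13:15-14:15, 14:30-16:15, 18:00-19:00.
Sven free: 17:30-18:45.
Noa free: 09:00-10:00, 11:00-13:15, 15:15-18:00.
Nadia free: 09:00-09:30, 16:00-17:30 (invert busy blocks within the working day).
Diego free: 09:30-13:15, 14:15-17:45 (invert busy blocks within the working day).
Tara free: 13:15-18:15 (invert busy blocks within the working day).
Beatriz ∩ Vera: 16:00-16:15, 18:00-18:30.
Beatriz ∩ Vera ∩ Sven: 18:00-18:30.
Beatriz ∩ Vera ∩ Sven ∩ Noa: ∅.
Beatriz ∩ Vera ∩ Sven ∩ Noa ∩ Nadia: ∅.
Beatriz ∩ Vera ∩ Sven ∩ Noa ∩ Nadia ∩ Diego: ∅.
Beatriz ∩ Vera ∩ Sven ∩ Noa ∩ Nadia ∩ Diego ∩ Tara: ∅.
There is no time when everyone is free.
No common window exists, so the longest block is 0 minutes.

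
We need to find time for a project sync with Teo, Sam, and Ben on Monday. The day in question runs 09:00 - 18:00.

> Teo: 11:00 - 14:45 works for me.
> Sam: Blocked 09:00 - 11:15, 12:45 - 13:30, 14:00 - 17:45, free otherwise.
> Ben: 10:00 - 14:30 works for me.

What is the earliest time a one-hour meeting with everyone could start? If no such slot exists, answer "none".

Teo free: 11:00-14:45.
Sam free: 11:15-12:45, 13:30-14:00, 17:45-18:00 (invert busy blocks within the working day).
Ben free: 10:00-14:30.
Teo ∩ Sam: 11:15-12:45, 13:30-14:00.
Teo ∩ Sam ∩ Ben: 11:15-12:45, 13:30-14:00.
The first common window of at least 60 minutes is 11:15-12:45, so the earliest start is 11:15.

11:15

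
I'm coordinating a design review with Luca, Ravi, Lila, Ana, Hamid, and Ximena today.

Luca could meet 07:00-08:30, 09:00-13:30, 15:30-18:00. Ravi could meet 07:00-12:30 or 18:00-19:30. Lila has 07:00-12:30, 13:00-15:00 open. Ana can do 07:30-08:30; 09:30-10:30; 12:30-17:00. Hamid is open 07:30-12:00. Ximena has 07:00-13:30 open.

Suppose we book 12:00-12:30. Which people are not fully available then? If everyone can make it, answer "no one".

Ana, Hamid

Luca: free for 12:00-12:30. Ravi: free for 12:00-12:30. Lila: free for 12:00-12:30. Ana: not fully free for 12:00-12:30. Hamid: not fully free for 12:00-12:30. Ximena: free for 12:00-12:30.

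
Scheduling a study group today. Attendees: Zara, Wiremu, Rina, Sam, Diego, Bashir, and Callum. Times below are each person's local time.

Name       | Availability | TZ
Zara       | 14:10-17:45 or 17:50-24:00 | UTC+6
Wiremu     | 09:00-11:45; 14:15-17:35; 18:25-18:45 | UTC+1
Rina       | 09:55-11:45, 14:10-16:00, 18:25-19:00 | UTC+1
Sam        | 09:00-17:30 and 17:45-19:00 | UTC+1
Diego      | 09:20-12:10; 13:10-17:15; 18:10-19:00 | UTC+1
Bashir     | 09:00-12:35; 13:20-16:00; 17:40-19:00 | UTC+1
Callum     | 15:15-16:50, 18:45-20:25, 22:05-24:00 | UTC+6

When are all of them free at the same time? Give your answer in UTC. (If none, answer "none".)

09:15-10:45, 13:15-14:25, 17:25-17:45

Zara in UTC: 08:10-11:45, 11:50-18:00 (subtract 6h to convert from UTC+6).
Wiremu in UTC: 08:00-10:45, 13:15-16:35, 17:25-17:45 (subtract 1h to convert from UTC+1).
Rina in UTC: 08:55-10:45, 13:10-15:00, 17:25-18:00 (subtract 1h to convert from UTC+1).
Sam in UTC: 08:00-16:30, 16:45-18:00 (subtract 1h to convert from UTC+1).
Diego in UTC: 08:20-11:10, 12:10-16:15, 17:10-18:00 (subtract 1h to convert from UTC+1).
Bashir in UTC: 08:00-11:35, 12:20-15:00, 16:40-18:00 (subtract 1h to convert from UTC+1).
Callum in UTC: 09:15-10:50, 12:45-14:25, 16:05-18:00 (subtract 6h to convert from UTC+6).
Zara ∩ Wiremu: 08:10-10:45, 13:15-16:35, 17:25-17:45.
Zara ∩ Wiremu ∩ Rina: 08:55-10:45, 13:15-15:00, 17:25-17:45.
Zara ∩ Wiremu ∩ Rina ∩ Sam: 08:55-10:45, 13:15-15:00, 17:25-17:45.
Zara ∩ Wiremu ∩ Rina ∩ Sam ∩ Diego: 08:55-10:45, 13:15-15:00, 17:25-17:45.
Zara ∩ Wiremu ∩ Rina ∩ Sam ∩ Diego ∩ Bashir: 08:55-10:45, 13:15-15:00, 17:25-17:45.
Zara ∩ Wiremu ∩ Rina ∩ Sam ∩ Diego ∩ Bashir ∩ Callum: 09:15-10:45, 13:15-14:25, 17:25-17:45.
So the common availability across everyone is 09:15-10:45, 13:15-14:25, 17:25-17:45.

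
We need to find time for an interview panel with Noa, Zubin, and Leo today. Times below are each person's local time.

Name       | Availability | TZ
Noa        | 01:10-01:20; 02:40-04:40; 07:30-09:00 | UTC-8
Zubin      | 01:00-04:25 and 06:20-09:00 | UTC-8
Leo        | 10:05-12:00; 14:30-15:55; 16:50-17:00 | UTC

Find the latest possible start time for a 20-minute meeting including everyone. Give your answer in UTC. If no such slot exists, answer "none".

15:35

Noa in UTC: 09:10-09:20, 10:40-12:40, 15:30-17:00 (add 8h to convert from UTC-8).
Zubin in UTC: 09:00-12:25, 14:20-17:00 (add 8h to convert from UTC-8).
Leo in UTC: 10:05-12:00, 14:30-15:55, 16:50-17:00.
Noa ∩ Zubin: 09:10-09:20, 10:40-12:25, 15:30-17:00.
Noa ∩ Zubin ∩ Leo: 10:40-12:00, 15:30-15:55, 16:50-17:00.
The last common window of at least 20 minutes is 15:30-15:55; a 20-minute meeting can start as late as 15:35 and still end by 15:55.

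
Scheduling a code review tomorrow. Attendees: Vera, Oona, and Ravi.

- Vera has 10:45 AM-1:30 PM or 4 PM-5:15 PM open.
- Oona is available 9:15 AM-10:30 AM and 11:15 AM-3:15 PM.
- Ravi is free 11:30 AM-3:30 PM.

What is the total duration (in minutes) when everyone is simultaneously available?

120

Vera ∩ Oona: 11:15-13:30.
Vera ∩ Oona ∩ Ravi: 11:30-13:30.
So the common availability across everyone is 11:30-13:30.
That's a single block of 120 minutes.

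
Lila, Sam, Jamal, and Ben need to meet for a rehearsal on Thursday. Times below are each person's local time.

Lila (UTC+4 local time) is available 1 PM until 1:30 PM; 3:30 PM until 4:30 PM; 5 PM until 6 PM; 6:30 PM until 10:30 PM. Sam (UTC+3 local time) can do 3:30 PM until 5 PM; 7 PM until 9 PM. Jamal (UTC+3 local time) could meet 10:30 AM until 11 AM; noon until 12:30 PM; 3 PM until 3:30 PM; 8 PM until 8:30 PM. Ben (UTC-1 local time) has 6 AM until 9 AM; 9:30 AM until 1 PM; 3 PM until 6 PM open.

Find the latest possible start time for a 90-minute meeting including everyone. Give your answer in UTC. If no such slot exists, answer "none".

Lila in UTC: 09:00-09:30, 11:30-12:30, 13:00-14:00, 14:30-18:30 (subtract 4h to convert from UTC+4).
Sam in UTC: 12:30-14:00, 16:00-18:00 (subtract 3h to convert from UTC+3).
Jamal in UTC: 07:30-08:00, 09:00-09:30, 12:00-12:30, 17:00-17:30 (subtract 3h to convert from UTC+3).
Ben in UTC: 07:00-10:00, 10:30-14:00, 16:00-19:00 (add 1h to convert from UTC-1).
Lila ∩ Sam: 13:00-14:00, 16:00-18:00.
Lila ∩ Sam ∩ Jamal: 17:00-17:30.
Lila ∩ Sam ∩ Jamal ∩ Ben: 17:00-17:30.
No common window is at least 90 minutes long.

none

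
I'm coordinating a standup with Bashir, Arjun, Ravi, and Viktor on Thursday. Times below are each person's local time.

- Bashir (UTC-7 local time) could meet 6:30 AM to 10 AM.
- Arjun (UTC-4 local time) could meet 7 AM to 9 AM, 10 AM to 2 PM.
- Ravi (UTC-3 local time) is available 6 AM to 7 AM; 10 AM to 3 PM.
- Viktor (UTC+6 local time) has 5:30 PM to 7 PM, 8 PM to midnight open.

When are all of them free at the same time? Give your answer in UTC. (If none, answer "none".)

14:00-17:00

Bashir in UTC: 13:30-17:00 (add 7h to convert from UTC-7).
Arjun in UTC: 11:00-13:00, 14:00-18:00 (add 4h to convert from UTC-4).
Ravi in UTC: 09:00-10:00, 13:00-18:00 (add 3h to convert from UTC-3).
Viktor in UTC: 11:30-13:00, 14:00-18:00 (subtract 6h to convert from UTC+6).
Bashir ∩ Arjun: 14:00-17:00.
Bashir ∩ Arjun ∩ Ravi: 14:00-17:00.
Bashir ∩ Arjun ∩ Ravi ∩ Viktor: 14:00-17:00.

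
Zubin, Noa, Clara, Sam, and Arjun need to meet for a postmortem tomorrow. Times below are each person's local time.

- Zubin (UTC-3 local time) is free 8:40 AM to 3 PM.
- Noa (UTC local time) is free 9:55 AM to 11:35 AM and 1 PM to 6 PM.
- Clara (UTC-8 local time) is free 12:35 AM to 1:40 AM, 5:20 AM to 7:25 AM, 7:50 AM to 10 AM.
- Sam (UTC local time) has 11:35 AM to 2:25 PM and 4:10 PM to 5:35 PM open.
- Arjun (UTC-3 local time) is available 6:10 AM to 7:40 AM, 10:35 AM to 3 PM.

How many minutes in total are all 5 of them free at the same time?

135

Zubin in UTC: 11:40-18:00 (add 3h to convert from UTC-3).
Noa in UTC: 09:55-11:35, 13:00-18:00.
Clara in UTC: 08:35-09:40, 13:20-15:25, 15:50-18:00 (add 8h to convert from UTC-8).
Sam in UTC: 11:35-14:25, 16:10-17:35.
Arjun in UTC: 09:10-10:40, 13:35-18:00 (add 3h to convert from UTC-3).
Zubin ∩ Noa: 13:00-18:00.
Zubin ∩ Noa ∩ Clara: 13:20-15:25, 15:50-18:00.
Zubin ∩ Noa ∩ Clara ∩ Sam: 13:20-14:25, 16:10-17:35.
Zubin ∩ Noa ∩ Clara ∩ Sam ∩ Arjun: 13:35-14:25, 16:10-17:35.
Those are the intersection windows.
Summing the common windows: 50 + 85 = 135 minutes.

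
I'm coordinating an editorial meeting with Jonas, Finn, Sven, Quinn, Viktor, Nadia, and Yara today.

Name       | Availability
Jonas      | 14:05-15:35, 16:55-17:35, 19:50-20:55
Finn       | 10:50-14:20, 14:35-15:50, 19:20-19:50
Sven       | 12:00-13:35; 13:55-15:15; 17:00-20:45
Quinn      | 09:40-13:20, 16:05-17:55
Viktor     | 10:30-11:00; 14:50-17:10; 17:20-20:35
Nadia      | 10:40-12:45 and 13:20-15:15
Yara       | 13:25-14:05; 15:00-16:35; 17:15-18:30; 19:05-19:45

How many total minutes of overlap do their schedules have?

0

Jonas ∩ Finn: 14:05-14:20, 14:35-15:35.
Jonas ∩ Finn ∩ Sven: 14:05-14:20, 14:35-15:15.
Jonas ∩ Finn ∩ Sven ∩ Quinn: ∅.
Jonas ∩ Finn ∩ Sven ∩ Quinn ∩ Viktor: ∅.
Jonas ∩ Finn ∩ Sven ∩ Quinn ∩ Viktor ∩ Nadia: ∅.
Jonas ∩ Finn ∩ Sven ∩ Quinn ∩ Viktor ∩ Nadia ∩ Yara: ∅.
There is no time when everyone is free.
There is no common window, so the total is 0 minutes.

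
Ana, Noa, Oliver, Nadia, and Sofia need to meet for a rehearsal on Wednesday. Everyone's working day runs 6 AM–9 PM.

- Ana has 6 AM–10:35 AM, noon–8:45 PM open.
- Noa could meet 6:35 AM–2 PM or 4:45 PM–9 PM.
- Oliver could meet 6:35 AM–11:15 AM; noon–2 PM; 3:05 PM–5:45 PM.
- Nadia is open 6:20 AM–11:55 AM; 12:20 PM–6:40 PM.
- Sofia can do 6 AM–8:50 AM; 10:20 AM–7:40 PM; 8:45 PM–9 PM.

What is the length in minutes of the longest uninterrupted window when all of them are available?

135

Ana ∩ Noa: 06:35-10:35, 12:00-14:00, 16:45-20:45.
Ana ∩ Noa ∩ Oliver: 06:35-10:35, 12:00-14:00, 16:45-17:45.
Ana ∩ Noa ∩ Oliver ∩ Nadia: 06:35-10:35, 12:20-14:00, 16:45-17:45.
Ana ∩ Noa ∩ Oliver ∩ Nadia ∩ Sofia: 06:35-08:50, 10:20-10:35, 12:20-14:00, 16:45-17:45.
The longest is 06:35-08:50 at 135 minutes.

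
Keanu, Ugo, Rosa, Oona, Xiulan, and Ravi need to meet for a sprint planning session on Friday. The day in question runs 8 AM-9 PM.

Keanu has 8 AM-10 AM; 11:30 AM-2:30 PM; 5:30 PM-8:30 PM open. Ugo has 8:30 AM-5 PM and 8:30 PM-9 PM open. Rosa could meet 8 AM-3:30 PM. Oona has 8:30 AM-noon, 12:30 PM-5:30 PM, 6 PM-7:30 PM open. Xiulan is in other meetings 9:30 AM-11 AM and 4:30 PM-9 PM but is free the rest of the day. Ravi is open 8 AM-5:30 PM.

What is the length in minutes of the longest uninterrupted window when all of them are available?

120

Keanu free: 08:00-10:00, 11:30-14:30, 17:30-20:30.
Ugo free: 08:30-17:00, 20:30-21:00.
Rosa free: 08:00-15:30.
Oona free: 08:30-12:00, 12:30-17:30, 18:00-19:30.
Xiulan free: 08:00-09:30, 11:00-16:30 (invert busy blocks within the working day).
Ravi free: 08:00-17:30.
Keanu ∩ Ugo: 08:30-10:00, 11:30-14:30.
Keanu ∩ Ugo ∩ Rosa: 08:30-10:00, 11:30-14:30.
Keanu ∩ Ugo ∩ Rosa ∩ Oona: 08:30-10:00, 11:30-12:00, 12:30-14:30.
Keanu ∩ Ugo ∩ Rosa ∩ Oona ∩ Xiulan: 08:30-09:30, 11:30-12:00, 12:30-14:30.
Keanu ∩ Ugo ∩ Rosa ∩ Oona ∩ Xiulan ∩ Ravi: 08:30-09:30, 11:30-12:00, 12:30-14:30.
So the common availability across everyone is 08:30-09:30, 11:30-12:00, 12:30-14:30.
The longest is 12:30-14:30 at 120 minutes.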